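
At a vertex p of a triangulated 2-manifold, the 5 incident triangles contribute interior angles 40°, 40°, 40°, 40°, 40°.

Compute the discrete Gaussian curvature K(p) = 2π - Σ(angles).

Sum of angles = 200°. K = 360° - 200° = 160° = 8π/9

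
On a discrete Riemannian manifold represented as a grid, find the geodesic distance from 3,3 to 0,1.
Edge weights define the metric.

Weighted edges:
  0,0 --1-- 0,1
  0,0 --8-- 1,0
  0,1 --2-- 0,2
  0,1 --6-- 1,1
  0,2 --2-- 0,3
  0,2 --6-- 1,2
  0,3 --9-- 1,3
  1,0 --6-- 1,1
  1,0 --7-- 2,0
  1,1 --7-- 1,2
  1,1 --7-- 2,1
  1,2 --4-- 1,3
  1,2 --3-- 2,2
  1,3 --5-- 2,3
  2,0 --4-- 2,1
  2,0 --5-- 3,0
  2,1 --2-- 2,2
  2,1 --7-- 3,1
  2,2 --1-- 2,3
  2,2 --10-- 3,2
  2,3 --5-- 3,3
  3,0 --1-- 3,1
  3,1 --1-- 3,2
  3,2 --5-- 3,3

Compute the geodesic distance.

Shortest path: 3,3 → 2,3 → 2,2 → 1,2 → 0,2 → 0,1, total weight = 17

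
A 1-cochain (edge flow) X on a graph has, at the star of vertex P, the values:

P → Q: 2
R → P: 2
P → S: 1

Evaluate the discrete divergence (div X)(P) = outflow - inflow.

Divergence = sum of outgoing flows = 2 + (-2) + 1 = 1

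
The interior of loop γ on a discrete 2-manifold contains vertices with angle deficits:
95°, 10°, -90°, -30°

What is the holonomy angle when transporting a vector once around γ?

Holonomy = total enclosed curvature = 95° + 10° + (-90°) + (-30°) = -15°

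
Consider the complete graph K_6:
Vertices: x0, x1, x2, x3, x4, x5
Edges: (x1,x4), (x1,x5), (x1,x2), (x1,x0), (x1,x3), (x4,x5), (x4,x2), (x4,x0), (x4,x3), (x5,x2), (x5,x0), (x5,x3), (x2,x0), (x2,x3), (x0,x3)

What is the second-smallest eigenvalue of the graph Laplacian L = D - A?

For the complete graph K_n, L = nI − J (J = all-ones matrix). J has eigenvalues n (once, eigenvector 𝟙) and 0 (multiplicity n−1), so L has eigenvalues 0 (once) and n (multiplicity n−1). Here n = 6: eigenvalue 0 once and 6 with multiplicity 5.
Laplacian eigenvalues: [0.0, 6.0, 6.0, 6.0, 6.0, 6.0]. Algebraic connectivity (smallest non-zero eigenvalue) = 6.0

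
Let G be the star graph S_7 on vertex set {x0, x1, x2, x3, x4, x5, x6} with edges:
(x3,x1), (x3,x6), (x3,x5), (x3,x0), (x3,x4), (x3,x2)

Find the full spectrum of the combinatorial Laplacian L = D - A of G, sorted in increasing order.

The star S_7 is the complete bipartite graph K_{1,6} (one hub of degree 6, 6 leaves of degree 1). The Laplacian spectrum of K_{p,q} is 0, p (multiplicity q−1), q (multiplicity p−1), p+q. With p = 1, q = 6: 0 once, 1 with multiplicity 5, and 7 once. (Check: trace L = sum of degrees = 12 = 5·1 + 7.)
Laplacian eigenvalues (increasing order): [0.0, 1.0, 1.0, 1.0, 1.0, 1.0, 7.0]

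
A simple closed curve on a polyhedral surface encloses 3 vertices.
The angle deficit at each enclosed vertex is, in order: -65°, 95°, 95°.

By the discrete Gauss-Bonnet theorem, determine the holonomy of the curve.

Holonomy = total enclosed curvature = (-65°) + 95° + 95° = 125°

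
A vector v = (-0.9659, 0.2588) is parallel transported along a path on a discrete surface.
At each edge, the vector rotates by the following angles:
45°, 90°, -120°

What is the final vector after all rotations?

Total rotation: 45° + 90° + (-120°) = 15°. Final vector: (-1, 0)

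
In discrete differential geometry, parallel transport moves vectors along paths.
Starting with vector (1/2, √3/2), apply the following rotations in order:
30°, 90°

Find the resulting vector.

Total rotation: 30° + 90° = 120°. Final vector: (-1, 0)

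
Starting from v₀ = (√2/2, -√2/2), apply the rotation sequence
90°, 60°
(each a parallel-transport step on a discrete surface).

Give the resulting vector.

Total rotation: 90° + 60° = 150°. Final vector: (-0.2588, 0.9659)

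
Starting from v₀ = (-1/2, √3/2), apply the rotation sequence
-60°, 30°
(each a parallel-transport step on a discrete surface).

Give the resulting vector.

Total rotation: (-60°) + 30° = -30°. Final vector: (0, 1)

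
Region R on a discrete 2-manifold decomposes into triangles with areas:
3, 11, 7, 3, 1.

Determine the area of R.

3 + 11 + 7 + 3 + 1 = 25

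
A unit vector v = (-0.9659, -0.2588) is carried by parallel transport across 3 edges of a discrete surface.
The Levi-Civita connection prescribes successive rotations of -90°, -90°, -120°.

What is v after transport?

Total rotation: (-90°) + (-90°) + (-120°) = -300° ≡ 60° (mod 360°). Final vector: (-0.2588, -0.9659)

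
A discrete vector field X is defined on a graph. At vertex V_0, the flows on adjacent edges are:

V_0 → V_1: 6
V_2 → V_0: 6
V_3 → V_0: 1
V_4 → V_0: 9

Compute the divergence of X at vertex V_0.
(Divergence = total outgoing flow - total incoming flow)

Divergence = sum of outgoing flows = 6 + (-6) + (-1) + (-9) = -10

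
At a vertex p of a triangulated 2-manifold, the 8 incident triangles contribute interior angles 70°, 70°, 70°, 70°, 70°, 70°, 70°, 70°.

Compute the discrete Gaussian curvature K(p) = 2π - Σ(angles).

Sum of angles = 560°. K = 360° - 560° = -200°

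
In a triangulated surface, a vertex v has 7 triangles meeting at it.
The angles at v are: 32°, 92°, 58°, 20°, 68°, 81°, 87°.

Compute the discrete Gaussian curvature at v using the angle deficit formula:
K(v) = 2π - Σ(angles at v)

Sum of angles = 438°. K = 360° - 438° = -78° = -13π/30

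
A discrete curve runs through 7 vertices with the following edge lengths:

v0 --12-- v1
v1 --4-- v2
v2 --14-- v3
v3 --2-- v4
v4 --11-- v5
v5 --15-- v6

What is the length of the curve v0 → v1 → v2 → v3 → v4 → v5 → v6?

Arc length = 12 + 4 + 14 + 2 + 11 + 15 = 58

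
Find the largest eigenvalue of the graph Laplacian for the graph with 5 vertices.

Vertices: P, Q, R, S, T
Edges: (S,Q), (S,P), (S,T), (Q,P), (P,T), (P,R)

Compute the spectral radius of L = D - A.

Degrees: deg(P) = 4, deg(Q) = 2, deg(R) = 1, deg(S) = 3, deg(T) = 2.
L = D − A with rows/columns ordered (P, Q, R, S, T):
  [ 4, -1, -1, -1, -1]
  [-1,  2,  0, -1,  0]
  [-1,  0,  1,  0,  0]
  [-1, -1,  0,  3, -1]
  [-1,  0,  0, -1,  2]
Characteristic polynomial: det(λI − L) = λ(λ − 1)(λ − 2)(λ − 4)(λ − 5).
Roots: λ = 0; (λ − 1) = 0 ⇒ λ = 1; (λ − 2) = 0 ⇒ λ = 2; (λ − 4) = 0 ⇒ λ = 4; (λ − 5) = 0 ⇒ λ = 5.
(Check: the roots sum (with multiplicity) to 12, matching trace L = Σdeg = 2·6 = 12.)
Laplacian eigenvalues: [0.0, 1.0, 2.0, 4.0, 5.0]. Largest eigenvalue (spectral radius) = 5.0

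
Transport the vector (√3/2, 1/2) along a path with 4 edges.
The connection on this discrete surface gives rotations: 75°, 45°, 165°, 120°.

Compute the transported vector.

Total rotation: 75° + 45° + 165° + 120° = 405° ≡ 45° (mod 360°). Final vector: (0.2588, 0.9659)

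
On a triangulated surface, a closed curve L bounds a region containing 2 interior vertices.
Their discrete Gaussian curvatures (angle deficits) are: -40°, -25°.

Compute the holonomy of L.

Holonomy = total enclosed curvature = (-40°) + (-25°) = -65°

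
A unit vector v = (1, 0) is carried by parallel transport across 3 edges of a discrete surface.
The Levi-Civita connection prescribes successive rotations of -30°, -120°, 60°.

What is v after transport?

Total rotation: (-30°) + (-120°) + 60° = -90°. Final vector: (0, -1)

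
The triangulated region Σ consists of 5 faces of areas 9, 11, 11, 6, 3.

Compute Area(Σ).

9 + 11 + 11 + 6 + 3 = 40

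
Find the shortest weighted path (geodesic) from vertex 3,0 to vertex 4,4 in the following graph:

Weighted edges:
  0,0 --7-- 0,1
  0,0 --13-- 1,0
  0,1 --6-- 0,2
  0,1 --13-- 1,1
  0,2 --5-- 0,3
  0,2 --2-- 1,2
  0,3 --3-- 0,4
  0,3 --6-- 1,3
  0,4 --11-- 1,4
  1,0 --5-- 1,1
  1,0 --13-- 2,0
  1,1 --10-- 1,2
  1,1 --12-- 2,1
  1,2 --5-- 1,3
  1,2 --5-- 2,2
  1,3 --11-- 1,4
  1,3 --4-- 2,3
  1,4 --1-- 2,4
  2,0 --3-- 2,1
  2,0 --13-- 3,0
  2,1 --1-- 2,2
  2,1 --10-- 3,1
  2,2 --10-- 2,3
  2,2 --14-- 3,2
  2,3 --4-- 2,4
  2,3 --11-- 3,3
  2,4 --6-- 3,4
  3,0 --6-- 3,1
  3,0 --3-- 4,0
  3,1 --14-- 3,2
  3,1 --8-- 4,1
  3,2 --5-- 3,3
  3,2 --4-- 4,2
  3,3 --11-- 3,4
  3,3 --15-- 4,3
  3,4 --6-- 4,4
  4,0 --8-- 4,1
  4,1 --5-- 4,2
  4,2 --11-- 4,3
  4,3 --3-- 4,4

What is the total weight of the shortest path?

Shortest path: 3,0 → 4,0 → 4,1 → 4,2 → 4,3 → 4,4, total weight = 30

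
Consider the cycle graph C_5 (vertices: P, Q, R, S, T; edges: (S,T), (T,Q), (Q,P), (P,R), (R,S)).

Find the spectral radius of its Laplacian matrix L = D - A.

The cycle graph C_n has Laplacian eigenvalues λ_k = 2 − 2cos(2πk/n), k = 0, 1, …, n−1. Here n = 5:
k=0: 2 − 2cos(0) = 0.0; k=1: 2 − 2cos(2π/5) = 1.382; k=2: 2 − 2cos(4π/5) = 3.618; k=3: 2 − 2cos(6π/5) = 3.618; k=4: 2 − 2cos(8π/5) = 1.382.
Laplacian eigenvalues: [0.0, 1.382, 1.382, 3.618, 3.618]. Largest eigenvalue (spectral radius) = 3.618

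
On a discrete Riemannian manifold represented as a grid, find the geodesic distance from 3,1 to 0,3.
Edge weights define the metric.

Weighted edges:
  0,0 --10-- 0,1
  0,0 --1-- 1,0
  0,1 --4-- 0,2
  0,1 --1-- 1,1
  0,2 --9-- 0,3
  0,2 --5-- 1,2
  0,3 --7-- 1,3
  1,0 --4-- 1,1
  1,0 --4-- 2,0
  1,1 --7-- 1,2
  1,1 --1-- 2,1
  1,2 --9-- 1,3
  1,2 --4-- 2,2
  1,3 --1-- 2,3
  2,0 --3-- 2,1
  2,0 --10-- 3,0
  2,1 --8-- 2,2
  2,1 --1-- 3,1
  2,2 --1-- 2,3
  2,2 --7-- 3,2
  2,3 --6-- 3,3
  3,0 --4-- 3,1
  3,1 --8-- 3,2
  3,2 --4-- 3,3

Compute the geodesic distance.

Shortest path: 3,1 → 2,1 → 1,1 → 0,1 → 0,2 → 0,3, total weight = 16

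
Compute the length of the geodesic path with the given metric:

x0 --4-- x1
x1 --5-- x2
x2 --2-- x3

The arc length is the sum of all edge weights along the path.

Arc length = 4 + 5 + 2 = 11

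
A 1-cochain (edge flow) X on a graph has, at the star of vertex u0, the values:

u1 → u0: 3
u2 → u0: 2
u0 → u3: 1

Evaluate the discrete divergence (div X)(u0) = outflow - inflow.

Divergence = sum of outgoing flows = (-3) + (-2) + 1 = -4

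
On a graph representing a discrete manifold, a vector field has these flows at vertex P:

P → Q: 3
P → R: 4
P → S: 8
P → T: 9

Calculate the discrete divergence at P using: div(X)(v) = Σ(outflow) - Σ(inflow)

Divergence = sum of outgoing flows = 3 + 4 + 8 + 9 = 24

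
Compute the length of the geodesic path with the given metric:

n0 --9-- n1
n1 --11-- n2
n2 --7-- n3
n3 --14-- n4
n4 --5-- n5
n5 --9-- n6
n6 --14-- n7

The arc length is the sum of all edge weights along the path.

Arc length = 9 + 11 + 7 + 14 + 5 + 9 + 14 = 69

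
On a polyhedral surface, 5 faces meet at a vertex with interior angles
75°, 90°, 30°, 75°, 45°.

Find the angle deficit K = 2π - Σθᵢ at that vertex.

Sum of angles = 315°. K = 360° - 315° = 45°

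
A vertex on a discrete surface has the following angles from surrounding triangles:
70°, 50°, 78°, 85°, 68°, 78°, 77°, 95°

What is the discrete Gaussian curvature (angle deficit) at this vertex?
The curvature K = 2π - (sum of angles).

Sum of angles = 601°. K = 360° - 601° = -241° = -241π/180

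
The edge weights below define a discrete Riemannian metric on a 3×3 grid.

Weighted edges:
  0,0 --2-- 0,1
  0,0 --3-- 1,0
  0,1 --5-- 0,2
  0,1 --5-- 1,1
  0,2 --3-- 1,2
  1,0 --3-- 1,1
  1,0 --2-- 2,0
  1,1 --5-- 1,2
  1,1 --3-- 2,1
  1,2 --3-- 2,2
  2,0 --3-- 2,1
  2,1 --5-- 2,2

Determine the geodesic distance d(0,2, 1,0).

Shortest path: 0,2 → 0,1 → 0,0 → 1,0, total weight = 10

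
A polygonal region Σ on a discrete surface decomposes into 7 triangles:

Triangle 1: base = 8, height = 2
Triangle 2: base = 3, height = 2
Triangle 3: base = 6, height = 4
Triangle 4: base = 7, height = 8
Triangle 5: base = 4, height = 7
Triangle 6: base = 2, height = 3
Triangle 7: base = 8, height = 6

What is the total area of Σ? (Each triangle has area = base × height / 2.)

(1/2)×8×2 + (1/2)×3×2 + (1/2)×6×4 + (1/2)×7×8 + (1/2)×4×7 + (1/2)×2×3 + (1/2)×8×6 = 92.0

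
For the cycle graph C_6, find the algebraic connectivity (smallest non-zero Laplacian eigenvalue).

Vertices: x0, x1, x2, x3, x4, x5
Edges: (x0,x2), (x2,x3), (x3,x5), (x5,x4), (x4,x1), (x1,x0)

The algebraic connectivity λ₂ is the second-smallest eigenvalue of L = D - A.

The cycle graph C_n has Laplacian eigenvalues λ_k = 2 − 2cos(2πk/n), k = 0, 1, …, n−1. Here n = 6:
k=0: 2 − 2cos(0) = 0.0; k=1: 2 − 2cos(π/3) = 1.0; k=2: 2 − 2cos(2π/3) = 3.0; k=3: 2 − 2cos(π) = 4.0; k=4: 2 − 2cos(4π/3) = 3.0; k=5: 2 − 2cos(5π/3) = 1.0.
Laplacian eigenvalues: [0.0, 1.0, 1.0, 3.0, 3.0, 4.0]. Algebraic connectivity (smallest non-zero eigenvalue) = 1.0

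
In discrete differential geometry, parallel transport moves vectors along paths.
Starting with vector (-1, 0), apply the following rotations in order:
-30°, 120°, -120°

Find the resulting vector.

Total rotation: (-30°) + 120° + (-120°) = -30°. Final vector: (-0.8660, 0.5000)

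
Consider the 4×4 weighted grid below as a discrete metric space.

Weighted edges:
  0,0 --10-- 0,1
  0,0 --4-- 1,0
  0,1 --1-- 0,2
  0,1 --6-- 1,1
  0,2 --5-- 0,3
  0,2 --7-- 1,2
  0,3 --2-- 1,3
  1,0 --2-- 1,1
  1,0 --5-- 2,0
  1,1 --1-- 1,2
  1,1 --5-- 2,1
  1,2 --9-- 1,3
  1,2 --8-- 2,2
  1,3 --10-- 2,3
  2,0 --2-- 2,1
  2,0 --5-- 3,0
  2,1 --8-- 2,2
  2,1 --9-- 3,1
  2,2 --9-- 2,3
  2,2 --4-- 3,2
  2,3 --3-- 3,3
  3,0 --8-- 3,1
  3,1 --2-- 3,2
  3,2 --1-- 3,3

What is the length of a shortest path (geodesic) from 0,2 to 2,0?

Shortest path: 0,2 → 0,1 → 1,1 → 1,0 → 2,0, total weight = 14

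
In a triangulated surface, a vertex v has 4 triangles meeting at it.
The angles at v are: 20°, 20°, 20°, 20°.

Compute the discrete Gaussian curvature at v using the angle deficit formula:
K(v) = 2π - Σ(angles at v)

Sum of angles = 80°. K = 360° - 80° = 280° = 14π/9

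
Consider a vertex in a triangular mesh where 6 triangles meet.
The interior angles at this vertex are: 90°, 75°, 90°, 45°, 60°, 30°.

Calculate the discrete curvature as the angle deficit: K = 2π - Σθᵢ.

Sum of angles = 390°. K = 360° - 390° = -30° = -π/6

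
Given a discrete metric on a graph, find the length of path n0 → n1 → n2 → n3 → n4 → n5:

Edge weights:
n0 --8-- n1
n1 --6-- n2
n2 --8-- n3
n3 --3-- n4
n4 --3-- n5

Arc length = 8 + 6 + 8 + 3 + 3 = 28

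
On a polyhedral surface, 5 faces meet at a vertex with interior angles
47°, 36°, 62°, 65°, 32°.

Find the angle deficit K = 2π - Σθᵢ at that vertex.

Sum of angles = 242°. K = 360° - 242° = 118° = 59π/90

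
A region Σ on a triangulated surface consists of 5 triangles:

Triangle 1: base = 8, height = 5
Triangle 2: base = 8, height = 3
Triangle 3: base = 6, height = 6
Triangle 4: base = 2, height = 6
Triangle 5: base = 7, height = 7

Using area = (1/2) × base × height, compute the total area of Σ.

(1/2)×8×5 + (1/2)×8×3 + (1/2)×6×6 + (1/2)×2×6 + (1/2)×7×7 = 80.5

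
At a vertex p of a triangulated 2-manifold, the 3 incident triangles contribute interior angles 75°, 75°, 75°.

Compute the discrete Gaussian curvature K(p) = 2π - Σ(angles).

Sum of angles = 225°. K = 360° - 225° = 135° = 3π/4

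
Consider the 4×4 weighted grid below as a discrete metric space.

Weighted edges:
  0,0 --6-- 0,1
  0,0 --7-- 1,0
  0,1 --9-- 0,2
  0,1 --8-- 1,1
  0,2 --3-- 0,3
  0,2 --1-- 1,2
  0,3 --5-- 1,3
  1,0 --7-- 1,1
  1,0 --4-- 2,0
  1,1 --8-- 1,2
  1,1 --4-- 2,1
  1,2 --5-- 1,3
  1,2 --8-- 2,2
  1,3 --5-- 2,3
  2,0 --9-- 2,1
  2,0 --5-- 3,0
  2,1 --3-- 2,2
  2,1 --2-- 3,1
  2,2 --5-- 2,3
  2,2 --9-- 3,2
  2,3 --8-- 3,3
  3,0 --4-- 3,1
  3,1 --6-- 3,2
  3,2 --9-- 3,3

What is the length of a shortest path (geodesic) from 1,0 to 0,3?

Shortest path: 1,0 → 1,1 → 1,2 → 0,2 → 0,3, total weight = 19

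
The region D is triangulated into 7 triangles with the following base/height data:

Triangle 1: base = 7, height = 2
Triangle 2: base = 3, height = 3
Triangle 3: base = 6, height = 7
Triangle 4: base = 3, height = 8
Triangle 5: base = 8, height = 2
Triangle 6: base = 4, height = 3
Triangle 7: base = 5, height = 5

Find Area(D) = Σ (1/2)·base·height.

(1/2)×7×2 + (1/2)×3×3 + (1/2)×6×7 + (1/2)×3×8 + (1/2)×8×2 + (1/2)×4×3 + (1/2)×5×5 = 71.0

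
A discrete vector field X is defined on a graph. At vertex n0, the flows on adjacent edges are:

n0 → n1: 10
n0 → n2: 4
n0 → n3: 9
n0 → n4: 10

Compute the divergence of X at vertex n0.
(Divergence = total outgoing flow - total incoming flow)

Divergence = sum of outgoing flows = 10 + 4 + 9 + 10 = 33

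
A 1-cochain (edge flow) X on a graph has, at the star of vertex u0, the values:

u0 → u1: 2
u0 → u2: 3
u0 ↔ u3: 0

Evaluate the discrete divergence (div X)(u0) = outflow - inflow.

Divergence = sum of outgoing flows = 2 + 3 + 0 = 5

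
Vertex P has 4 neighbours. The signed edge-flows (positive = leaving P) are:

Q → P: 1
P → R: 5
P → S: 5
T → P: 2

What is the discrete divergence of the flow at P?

Divergence = sum of outgoing flows = (-1) + 5 + 5 + (-2) = 7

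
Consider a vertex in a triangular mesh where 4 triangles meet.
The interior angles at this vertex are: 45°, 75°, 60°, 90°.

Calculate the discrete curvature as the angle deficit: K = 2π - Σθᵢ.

Sum of angles = 270°. K = 360° - 270° = 90°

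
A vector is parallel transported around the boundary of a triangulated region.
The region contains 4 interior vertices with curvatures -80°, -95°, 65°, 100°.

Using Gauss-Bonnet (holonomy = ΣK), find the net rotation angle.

Holonomy = total enclosed curvature = (-80°) + (-95°) + 65° + 100° = -10°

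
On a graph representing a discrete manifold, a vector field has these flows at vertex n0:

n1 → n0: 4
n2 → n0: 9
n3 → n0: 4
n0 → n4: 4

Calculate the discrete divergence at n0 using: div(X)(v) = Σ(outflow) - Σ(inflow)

Divergence = sum of outgoing flows = (-4) + (-9) + (-4) + 4 = -13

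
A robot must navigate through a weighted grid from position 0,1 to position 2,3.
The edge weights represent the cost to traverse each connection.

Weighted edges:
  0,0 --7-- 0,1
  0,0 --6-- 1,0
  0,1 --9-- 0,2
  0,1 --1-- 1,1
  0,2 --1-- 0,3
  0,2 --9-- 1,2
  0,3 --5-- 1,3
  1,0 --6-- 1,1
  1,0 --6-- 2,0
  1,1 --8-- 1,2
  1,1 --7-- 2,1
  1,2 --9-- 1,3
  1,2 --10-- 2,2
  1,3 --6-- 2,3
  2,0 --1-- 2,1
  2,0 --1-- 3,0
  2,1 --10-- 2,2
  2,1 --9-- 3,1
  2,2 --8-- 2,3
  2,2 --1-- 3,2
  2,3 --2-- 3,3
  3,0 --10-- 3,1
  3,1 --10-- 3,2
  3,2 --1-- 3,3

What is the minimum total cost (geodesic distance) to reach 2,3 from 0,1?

Shortest path: 0,1 → 0,2 → 0,3 → 1,3 → 2,3, total weight = 21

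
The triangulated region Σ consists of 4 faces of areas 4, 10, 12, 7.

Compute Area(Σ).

4 + 10 + 12 + 7 = 33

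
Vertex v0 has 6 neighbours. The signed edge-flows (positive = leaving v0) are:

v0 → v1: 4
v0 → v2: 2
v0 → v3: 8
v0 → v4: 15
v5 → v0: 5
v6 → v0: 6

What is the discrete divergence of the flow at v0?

Divergence = sum of outgoing flows = 4 + 2 + 8 + 15 + (-5) + (-6) = 18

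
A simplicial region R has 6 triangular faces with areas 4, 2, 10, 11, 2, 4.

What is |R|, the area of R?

4 + 2 + 10 + 11 + 2 + 4 = 33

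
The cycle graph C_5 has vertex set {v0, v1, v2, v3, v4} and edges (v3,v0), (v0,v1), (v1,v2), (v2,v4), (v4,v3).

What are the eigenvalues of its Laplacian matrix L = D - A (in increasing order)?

The cycle graph C_n has Laplacian eigenvalues λ_k = 2 − 2cos(2πk/n), k = 0, 1, …, n−1. Here n = 5:
k=0: 2 − 2cos(0) = 0.0; k=1: 2 − 2cos(2π/5) = 1.382; k=2: 2 − 2cos(4π/5) = 3.618; k=3: 2 − 2cos(6π/5) = 3.618; k=4: 2 − 2cos(8π/5) = 1.382.
Laplacian eigenvalues (increasing order): [0.0, 1.382, 1.382, 3.618, 3.618]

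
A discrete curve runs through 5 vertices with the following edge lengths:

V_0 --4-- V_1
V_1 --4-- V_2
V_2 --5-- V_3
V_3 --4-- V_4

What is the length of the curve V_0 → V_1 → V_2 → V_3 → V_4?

Arc length = 4 + 4 + 5 + 4 = 17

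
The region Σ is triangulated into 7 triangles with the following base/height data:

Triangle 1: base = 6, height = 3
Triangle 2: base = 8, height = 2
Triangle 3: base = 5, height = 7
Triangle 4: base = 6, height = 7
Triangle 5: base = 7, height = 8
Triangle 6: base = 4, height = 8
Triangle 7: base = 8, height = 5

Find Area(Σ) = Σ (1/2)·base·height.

(1/2)×6×3 + (1/2)×8×2 + (1/2)×5×7 + (1/2)×6×7 + (1/2)×7×8 + (1/2)×4×8 + (1/2)×8×5 = 119.5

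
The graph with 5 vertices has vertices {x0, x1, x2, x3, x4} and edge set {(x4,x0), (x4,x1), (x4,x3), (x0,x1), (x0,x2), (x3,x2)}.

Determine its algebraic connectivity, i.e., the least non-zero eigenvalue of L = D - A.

Degrees: deg(x0) = 3, deg(x1) = 2, deg(x2) = 2, deg(x3) = 2, deg(x4) = 3.
L = D − A with rows/columns ordered (x0, x1, x2, x3, x4):
  [ 3, -1, -1,  0, -1]
  [-1,  2,  0,  0, -1]
  [-1,  0,  2, -1,  0]
  [ 0,  0, -1,  2, -1]
  [-1, -1,  0, -1,  3]
Characteristic polynomial: det(λI − L) = λ(λ² − 5λ + 5)(λ² − 7λ + 11).
Roots: λ = 0; (λ² − 5λ + 5) = 0 ⇒ λ = (5 ± √5)/2 ≈ 1.382, 3.618; (λ² − 7λ + 11) = 0 ⇒ λ = (7 ± √5)/2 ≈ 2.382, 4.618.
(Check: the roots sum (with multiplicity) to 12, matching trace L = Σdeg = 2·6 = 12.)
Laplacian eigenvalues: [0.0, 1.382, 2.382, 3.618, 4.618]. Algebraic connectivity (smallest non-zero eigenvalue) = 1.382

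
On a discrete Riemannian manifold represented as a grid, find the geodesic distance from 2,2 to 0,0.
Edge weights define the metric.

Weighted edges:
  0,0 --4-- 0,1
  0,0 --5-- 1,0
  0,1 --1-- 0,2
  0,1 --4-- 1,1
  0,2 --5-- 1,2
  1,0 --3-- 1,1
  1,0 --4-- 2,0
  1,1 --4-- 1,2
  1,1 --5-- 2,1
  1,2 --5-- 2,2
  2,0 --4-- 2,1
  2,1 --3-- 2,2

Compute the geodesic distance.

Shortest path: 2,2 → 1,2 → 0,2 → 0,1 → 0,0, total weight = 15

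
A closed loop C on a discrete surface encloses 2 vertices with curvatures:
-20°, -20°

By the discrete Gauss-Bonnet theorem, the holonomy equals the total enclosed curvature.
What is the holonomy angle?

Holonomy = total enclosed curvature = (-20°) + (-20°) = -40°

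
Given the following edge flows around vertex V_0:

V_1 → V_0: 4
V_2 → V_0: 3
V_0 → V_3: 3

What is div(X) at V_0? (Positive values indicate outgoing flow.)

Divergence = sum of outgoing flows = (-4) + (-3) + 3 = -4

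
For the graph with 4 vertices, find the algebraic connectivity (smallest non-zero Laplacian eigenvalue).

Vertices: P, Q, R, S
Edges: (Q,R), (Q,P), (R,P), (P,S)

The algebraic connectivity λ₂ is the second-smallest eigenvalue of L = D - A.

Degrees: deg(P) = 3, deg(Q) = 2, deg(R) = 2, deg(S) = 1.
L = D − A with rows/columns ordered (P, Q, R, S):
  [ 3, -1, -1, -1]
  [-1,  2, -1,  0]
  [-1, -1,  2,  0]
  [-1,  0,  0,  1]
Characteristic polynomial: det(λI − L) = λ(λ − 1)(λ − 3)(λ − 4).
Roots: λ = 0; (λ − 1) = 0 ⇒ λ = 1; (λ − 3) = 0 ⇒ λ = 3; (λ − 4) = 0 ⇒ λ = 4.
(Check: the roots sum (with multiplicity) to 8, matching trace L = Σdeg = 2·4 = 8.)
Laplacian eigenvalues: [0.0, 1.0, 3.0, 4.0]. Algebraic connectivity (smallest non-zero eigenvalue) = 1.0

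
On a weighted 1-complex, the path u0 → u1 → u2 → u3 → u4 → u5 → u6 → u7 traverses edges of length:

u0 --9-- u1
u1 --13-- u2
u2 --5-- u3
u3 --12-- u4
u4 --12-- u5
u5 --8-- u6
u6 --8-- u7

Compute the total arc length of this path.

Arc length = 9 + 13 + 5 + 12 + 12 + 8 + 8 = 67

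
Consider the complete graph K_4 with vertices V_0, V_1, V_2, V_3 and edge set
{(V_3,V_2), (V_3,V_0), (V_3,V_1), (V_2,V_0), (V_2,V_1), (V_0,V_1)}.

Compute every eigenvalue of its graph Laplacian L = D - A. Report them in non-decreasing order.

For the complete graph K_n, L = nI − J (J = all-ones matrix). J has eigenvalues n (once, eigenvector 𝟙) and 0 (multiplicity n−1), so L has eigenvalues 0 (once) and n (multiplicity n−1). Here n = 4: eigenvalue 0 once and 4 with multiplicity 3.
Laplacian eigenvalues (increasing order): [0.0, 4.0, 4.0, 4.0]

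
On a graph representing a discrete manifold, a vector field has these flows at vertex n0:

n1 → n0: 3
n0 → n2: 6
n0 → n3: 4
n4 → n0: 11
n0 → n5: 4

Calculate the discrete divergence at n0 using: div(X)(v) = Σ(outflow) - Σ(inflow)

Divergence = sum of outgoing flows = (-3) + 6 + 4 + (-11) + 4 = 0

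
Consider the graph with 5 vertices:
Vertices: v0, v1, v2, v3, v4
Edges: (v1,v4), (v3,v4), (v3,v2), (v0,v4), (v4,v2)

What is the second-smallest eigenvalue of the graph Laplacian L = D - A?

Degrees: deg(v0) = 1, deg(v1) = 1, deg(v2) = 2, deg(v3) = 2, deg(v4) = 4.
L = D − A with rows/columns ordered (v0, v1, v2, v3, v4):
  [ 1,  0,  0,  0, -1]
  [ 0,  1,  0,  0, -1]
  [ 0,  0,  2, -1, -1]
  [ 0,  0, -1,  2, -1]
  [-1, -1, -1, -1,  4]
Characteristic polynomial: det(λI − L) = λ(λ − 1)²(λ − 3)(λ − 5).
Roots: λ = 0; (λ − 1) = 0 ⇒ λ = 1 (multiplicity 2); (λ − 3) = 0 ⇒ λ = 3; (λ − 5) = 0 ⇒ λ = 5.
(Check: the roots sum (with multiplicity) to 10, matching trace L = Σdeg = 2·5 = 10.)
Laplacian eigenvalues: [0.0, 1.0, 1.0, 3.0, 5.0]. Algebraic connectivity (smallest non-zero eigenvalue) = 1.0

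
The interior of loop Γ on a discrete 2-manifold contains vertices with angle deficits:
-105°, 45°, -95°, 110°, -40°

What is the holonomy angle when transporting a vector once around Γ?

Holonomy = total enclosed curvature = (-105°) + 45° + (-95°) + 110° + (-40°) = -85°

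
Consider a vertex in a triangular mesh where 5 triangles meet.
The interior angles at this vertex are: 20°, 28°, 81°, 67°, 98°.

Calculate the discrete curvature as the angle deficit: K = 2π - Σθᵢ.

Sum of angles = 294°. K = 360° - 294° = 66° = 11π/30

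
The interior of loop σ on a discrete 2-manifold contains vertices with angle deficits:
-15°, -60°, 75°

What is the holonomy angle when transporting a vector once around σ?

Holonomy = total enclosed curvature = (-15°) + (-60°) + 75° = 0°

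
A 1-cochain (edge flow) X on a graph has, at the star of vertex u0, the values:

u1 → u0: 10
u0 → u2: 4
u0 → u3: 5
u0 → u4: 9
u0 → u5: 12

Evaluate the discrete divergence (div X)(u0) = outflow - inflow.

Divergence = sum of outgoing flows = (-10) + 4 + 5 + 9 + 12 = 20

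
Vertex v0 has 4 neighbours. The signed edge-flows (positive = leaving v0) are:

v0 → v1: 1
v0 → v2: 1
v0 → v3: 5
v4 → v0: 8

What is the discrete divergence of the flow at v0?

Divergence = sum of outgoing flows = 1 + 1 + 5 + (-8) = -1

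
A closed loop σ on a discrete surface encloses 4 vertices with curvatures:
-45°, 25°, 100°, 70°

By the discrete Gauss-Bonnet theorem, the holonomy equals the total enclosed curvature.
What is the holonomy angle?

Holonomy = total enclosed curvature = (-45°) + 25° + 100° + 70° = 150°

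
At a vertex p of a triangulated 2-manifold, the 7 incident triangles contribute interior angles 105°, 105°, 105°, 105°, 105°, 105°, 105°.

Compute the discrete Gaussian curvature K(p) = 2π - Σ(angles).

Sum of angles = 735°. K = 360° - 735° = -375° = -25π/12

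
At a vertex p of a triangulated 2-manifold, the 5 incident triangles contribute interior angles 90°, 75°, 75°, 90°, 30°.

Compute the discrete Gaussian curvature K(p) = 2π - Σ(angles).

Sum of angles = 360°. K = 360° - 360° = 0° = 0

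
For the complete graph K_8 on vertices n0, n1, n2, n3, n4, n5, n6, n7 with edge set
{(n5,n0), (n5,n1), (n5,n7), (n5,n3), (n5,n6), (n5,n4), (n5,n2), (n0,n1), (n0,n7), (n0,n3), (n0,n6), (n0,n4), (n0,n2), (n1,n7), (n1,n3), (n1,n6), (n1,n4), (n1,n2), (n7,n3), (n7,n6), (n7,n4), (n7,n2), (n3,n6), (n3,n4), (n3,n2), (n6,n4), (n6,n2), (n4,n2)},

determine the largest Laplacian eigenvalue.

For the complete graph K_n, L = nI − J (J = all-ones matrix). J has eigenvalues n (once, eigenvector 𝟙) and 0 (multiplicity n−1), so L has eigenvalues 0 (once) and n (multiplicity n−1). Here n = 8: eigenvalue 0 once and 8 with multiplicity 7.
Laplacian eigenvalues: [0.0, 8.0, 8.0, 8.0, 8.0, 8.0, 8.0, 8.0]. Largest eigenvalue (spectral radius) = 8.0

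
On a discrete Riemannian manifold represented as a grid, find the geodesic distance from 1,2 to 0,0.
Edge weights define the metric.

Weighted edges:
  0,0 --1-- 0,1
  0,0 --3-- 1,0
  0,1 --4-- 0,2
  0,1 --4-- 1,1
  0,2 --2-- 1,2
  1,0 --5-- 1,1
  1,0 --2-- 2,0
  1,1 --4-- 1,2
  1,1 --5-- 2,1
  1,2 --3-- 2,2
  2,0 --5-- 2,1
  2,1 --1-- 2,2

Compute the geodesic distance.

Shortest path: 1,2 → 0,2 → 0,1 → 0,0, total weight = 7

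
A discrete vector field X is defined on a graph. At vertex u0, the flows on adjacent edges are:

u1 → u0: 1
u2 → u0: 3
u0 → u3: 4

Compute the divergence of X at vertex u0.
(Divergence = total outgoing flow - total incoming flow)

Divergence = sum of outgoing flows = (-1) + (-3) + 4 = 0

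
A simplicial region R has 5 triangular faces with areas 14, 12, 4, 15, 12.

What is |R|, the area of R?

14 + 12 + 4 + 15 + 12 = 57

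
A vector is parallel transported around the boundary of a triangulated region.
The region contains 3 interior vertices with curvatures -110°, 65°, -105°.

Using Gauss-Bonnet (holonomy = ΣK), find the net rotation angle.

Holonomy = total enclosed curvature = (-110°) + 65° + (-105°) = -150°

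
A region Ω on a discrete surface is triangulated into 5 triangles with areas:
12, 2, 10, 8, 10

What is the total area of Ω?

12 + 2 + 10 + 8 + 10 = 42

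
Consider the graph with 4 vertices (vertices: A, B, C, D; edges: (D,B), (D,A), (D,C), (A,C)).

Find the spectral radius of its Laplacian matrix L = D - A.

Degrees: deg(A) = 2, deg(B) = 1, deg(C) = 2, deg(D) = 3.
L = D − A with rows/columns ordered (A, B, C, D):
  [ 2,  0, -1, -1]
  [ 0,  1,  0, -1]
  [-1,  0,  2, -1]
  [-1, -1, -1,  3]
Characteristic polynomial: det(λI − L) = λ(λ − 1)(λ − 3)(λ − 4).
Roots: λ = 0; (λ − 1) = 0 ⇒ λ = 1; (λ − 3) = 0 ⇒ λ = 3; (λ − 4) = 0 ⇒ λ = 4.
(Check: the roots sum (with multiplicity) to 8, matching trace L = Σdeg = 2·4 = 8.)
Laplacian eigenvalues: [0.0, 1.0, 3.0, 4.0]. Largest eigenvalue (spectral radius) = 4.0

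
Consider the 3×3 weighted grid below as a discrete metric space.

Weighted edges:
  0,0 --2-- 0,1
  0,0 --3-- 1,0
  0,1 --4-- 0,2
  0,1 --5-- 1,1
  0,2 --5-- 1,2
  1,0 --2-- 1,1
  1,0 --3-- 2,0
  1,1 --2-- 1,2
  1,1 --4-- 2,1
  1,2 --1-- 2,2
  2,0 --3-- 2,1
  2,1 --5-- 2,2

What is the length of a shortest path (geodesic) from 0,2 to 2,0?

Shortest path: 0,2 → 0,1 → 0,0 → 1,0 → 2,0, total weight = 12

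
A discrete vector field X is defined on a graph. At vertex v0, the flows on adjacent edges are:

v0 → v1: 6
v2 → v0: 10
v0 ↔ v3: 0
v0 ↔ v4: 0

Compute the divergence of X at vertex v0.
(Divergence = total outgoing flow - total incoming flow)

Divergence = sum of outgoing flows = 6 + (-10) + 0 + 0 = -4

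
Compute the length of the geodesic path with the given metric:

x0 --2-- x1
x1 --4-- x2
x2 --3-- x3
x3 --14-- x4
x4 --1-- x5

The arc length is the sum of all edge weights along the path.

Arc length = 2 + 4 + 3 + 14 + 1 = 24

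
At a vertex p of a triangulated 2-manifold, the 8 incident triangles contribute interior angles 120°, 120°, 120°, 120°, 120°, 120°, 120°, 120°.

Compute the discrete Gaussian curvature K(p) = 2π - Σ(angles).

Sum of angles = 960°. K = 360° - 960° = -600°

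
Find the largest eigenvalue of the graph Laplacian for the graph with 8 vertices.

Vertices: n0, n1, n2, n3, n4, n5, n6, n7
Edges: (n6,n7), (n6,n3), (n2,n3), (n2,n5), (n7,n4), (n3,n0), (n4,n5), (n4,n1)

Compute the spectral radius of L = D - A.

Degrees: deg(n0) = 1, deg(n1) = 1, deg(n2) = 2, deg(n3) = 3, deg(n4) = 3, deg(n5) = 2, deg(n6) = 2, deg(n7) = 2.
L = D − A with rows/columns ordered (n0, n1, n2, n3, n4, n5, n6, n7):
  [ 1,  0,  0, -1,  0,  0,  0,  0]
  [ 0,  1,  0,  0, -1,  0,  0,  0]
  [ 0,  0,  2, -1,  0, -1,  0,  0]
  [-1,  0, -1,  3,  0,  0, -1,  0]
  [ 0, -1,  0,  0,  3, -1,  0, -1]
  [ 0,  0, -1,  0, -1,  2,  0,  0]
  [ 0,  0,  0, -1,  0,  0,  2, -1]
  [ 0,  0,  0,  0, -1,  0, -1,  2]
Characteristic polynomial: det(λI − L) = λ(λ² − 5λ + 2)(λ − 1)²(λ − 2)(λ − 3)(λ − 4).
Roots: λ = 0; (λ² − 5λ + 2) = 0 ⇒ λ = (5 ± √17)/2 ≈ 0.4384, 4.5616; (λ − 1) = 0 ⇒ λ = 1 (multiplicity 2); (λ − 2) = 0 ⇒ λ = 2; (λ − 3) = 0 ⇒ λ = 3; (λ − 4) = 0 ⇒ λ = 4.
(Check: the roots sum (with multiplicity) to 16, matching trace L = Σdeg = 2·8 = 16.)
Laplacian eigenvalues: [0.0, 0.4384, 1.0, 1.0, 2.0, 3.0, 4.0, 4.5616]. Largest eigenvalue (spectral radius) = 4.5616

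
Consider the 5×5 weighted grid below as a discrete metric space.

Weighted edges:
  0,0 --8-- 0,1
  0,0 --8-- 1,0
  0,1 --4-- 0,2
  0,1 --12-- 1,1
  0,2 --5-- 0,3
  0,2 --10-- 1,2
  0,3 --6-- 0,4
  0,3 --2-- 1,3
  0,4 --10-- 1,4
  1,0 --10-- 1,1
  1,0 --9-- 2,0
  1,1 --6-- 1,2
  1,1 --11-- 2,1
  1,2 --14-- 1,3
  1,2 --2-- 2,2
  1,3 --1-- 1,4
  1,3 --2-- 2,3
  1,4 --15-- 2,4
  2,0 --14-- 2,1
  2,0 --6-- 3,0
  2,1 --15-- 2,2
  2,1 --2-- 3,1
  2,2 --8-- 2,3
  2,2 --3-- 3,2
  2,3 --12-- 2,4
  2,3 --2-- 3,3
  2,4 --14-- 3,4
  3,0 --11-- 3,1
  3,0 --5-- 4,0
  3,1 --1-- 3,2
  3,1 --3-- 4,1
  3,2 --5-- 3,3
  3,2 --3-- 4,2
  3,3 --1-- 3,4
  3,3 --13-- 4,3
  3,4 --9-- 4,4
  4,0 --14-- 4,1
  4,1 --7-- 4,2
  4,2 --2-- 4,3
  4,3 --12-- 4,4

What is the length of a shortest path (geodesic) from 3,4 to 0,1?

Shortest path: 3,4 → 3,3 → 2,3 → 1,3 → 0,3 → 0,2 → 0,1, total weight = 16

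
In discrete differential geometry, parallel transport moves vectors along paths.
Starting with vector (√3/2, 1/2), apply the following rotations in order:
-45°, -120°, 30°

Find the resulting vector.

Total rotation: (-45°) + (-120°) + 30° = -135°. Final vector: (-0.2588, -0.9659)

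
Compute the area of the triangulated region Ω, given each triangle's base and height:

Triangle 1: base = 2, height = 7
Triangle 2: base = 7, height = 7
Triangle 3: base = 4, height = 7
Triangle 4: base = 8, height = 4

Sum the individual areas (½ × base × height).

(1/2)×2×7 + (1/2)×7×7 + (1/2)×4×7 + (1/2)×8×4 = 61.5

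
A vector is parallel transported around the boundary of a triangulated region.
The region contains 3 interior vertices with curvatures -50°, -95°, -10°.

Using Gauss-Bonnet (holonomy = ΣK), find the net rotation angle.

Holonomy = total enclosed curvature = (-50°) + (-95°) + (-10°) = -155°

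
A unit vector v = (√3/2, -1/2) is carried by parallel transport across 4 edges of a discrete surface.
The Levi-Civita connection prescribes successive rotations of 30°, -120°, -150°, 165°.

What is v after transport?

Total rotation: 30° + (-120°) + (-150°) + 165° = -75°. Final vector: (-0.2588, -0.9659)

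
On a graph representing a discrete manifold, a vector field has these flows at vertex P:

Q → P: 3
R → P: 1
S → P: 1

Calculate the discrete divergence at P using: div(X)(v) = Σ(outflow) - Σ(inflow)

Divergence = sum of outgoing flows = (-3) + (-1) + (-1) = -5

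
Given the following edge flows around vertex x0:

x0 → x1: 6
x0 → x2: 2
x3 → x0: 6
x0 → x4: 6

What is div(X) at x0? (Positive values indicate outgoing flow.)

Divergence = sum of outgoing flows = 6 + 2 + (-6) + 6 = 8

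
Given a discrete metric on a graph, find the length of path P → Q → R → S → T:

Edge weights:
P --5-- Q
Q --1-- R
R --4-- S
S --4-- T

Arc length = 5 + 1 + 4 + 4 = 14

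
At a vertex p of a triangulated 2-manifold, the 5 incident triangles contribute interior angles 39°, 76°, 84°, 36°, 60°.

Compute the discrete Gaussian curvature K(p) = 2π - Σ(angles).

Sum of angles = 295°. K = 360° - 295° = 65° = 13π/36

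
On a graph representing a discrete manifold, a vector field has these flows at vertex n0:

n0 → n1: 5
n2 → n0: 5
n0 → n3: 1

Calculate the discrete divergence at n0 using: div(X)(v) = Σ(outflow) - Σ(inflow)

Divergence = sum of outgoing flows = 5 + (-5) + 1 = 1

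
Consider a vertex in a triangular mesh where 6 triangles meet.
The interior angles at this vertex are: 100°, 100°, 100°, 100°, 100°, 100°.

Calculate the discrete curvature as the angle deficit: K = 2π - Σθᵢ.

Sum of angles = 600°. K = 360° - 600° = -240°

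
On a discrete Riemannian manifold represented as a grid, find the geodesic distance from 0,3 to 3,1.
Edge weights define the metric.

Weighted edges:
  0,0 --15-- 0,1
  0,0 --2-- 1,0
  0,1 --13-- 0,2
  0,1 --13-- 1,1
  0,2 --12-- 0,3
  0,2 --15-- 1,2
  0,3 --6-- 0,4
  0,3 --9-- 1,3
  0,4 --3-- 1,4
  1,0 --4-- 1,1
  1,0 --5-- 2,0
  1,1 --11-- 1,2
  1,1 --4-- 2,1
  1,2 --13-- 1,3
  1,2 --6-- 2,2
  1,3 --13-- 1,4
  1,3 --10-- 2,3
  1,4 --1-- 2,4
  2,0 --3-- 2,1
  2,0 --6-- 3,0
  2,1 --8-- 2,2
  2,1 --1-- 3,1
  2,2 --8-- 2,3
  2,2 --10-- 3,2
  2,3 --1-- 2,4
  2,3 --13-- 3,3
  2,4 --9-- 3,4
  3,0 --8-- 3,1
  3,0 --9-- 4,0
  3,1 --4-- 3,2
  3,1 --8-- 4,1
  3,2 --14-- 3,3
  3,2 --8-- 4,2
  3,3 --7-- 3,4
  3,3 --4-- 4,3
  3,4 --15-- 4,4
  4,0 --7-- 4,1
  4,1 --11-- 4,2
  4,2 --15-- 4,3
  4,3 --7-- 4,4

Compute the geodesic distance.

Shortest path: 0,3 → 0,4 → 1,4 → 2,4 → 2,3 → 2,2 → 2,1 → 3,1, total weight = 28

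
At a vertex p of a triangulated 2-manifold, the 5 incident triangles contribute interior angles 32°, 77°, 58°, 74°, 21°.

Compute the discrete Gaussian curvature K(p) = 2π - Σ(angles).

Sum of angles = 262°. K = 360° - 262° = 98° = 49π/90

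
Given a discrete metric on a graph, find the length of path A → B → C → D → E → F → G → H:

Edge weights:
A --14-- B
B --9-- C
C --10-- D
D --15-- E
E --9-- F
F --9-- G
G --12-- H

Arc length = 14 + 9 + 10 + 15 + 9 + 9 + 12 = 78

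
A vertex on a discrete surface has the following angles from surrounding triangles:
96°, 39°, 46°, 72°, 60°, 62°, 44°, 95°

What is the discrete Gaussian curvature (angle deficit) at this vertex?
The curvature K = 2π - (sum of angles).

Sum of angles = 514°. K = 360° - 514° = -154° = -77π/90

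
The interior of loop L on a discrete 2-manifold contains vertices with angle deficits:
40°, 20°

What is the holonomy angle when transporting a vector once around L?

Holonomy = total enclosed curvature = 40° + 20° = 60°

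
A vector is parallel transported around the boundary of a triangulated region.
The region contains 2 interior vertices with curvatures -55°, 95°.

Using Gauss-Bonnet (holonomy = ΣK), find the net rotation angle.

Holonomy = total enclosed curvature = (-55°) + 95° = 40°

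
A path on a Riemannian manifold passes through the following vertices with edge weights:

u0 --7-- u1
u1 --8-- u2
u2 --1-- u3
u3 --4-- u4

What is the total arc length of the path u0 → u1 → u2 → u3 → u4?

Arc length = 7 + 8 + 1 + 4 = 20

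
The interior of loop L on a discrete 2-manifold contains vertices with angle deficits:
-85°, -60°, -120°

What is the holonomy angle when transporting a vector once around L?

Holonomy = total enclosed curvature = (-85°) + (-60°) + (-120°) = -265°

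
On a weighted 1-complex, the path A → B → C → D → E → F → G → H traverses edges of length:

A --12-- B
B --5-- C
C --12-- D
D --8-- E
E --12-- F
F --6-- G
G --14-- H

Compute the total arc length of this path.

Arc length = 12 + 5 + 12 + 8 + 12 + 6 + 14 = 69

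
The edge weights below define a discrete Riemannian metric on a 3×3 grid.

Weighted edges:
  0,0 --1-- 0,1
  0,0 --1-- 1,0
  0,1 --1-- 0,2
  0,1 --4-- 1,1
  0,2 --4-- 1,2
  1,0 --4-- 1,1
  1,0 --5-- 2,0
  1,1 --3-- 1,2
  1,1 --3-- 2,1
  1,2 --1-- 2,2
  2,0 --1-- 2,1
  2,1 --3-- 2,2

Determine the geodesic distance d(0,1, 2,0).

Shortest path: 0,1 → 0,0 → 1,0 → 2,0, total weight = 7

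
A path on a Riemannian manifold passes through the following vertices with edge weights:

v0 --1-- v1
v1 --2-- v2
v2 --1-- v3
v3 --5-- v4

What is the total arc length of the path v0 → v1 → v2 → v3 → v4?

Arc length = 1 + 2 + 1 + 5 = 9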